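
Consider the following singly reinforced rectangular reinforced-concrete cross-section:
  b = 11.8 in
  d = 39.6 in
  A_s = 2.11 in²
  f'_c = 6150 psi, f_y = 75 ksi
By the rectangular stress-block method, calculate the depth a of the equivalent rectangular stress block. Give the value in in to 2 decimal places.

T = A_s f_y = 2.11 × 75 = 158.25 kips.
a = T/(0.85 f'_c b) = 158.25/(0.85 × 6.15 × 11.8) = 2.57 in.

a ≈ 2.57 in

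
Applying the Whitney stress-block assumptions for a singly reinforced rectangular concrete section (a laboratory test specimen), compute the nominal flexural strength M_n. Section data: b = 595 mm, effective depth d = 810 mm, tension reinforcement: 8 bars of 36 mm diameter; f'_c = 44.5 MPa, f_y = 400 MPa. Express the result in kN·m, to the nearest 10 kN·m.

M_n ≈ 2400 kN·m

A_s = 8 × 1018 = 8144 mm².
T = A_s f_y = 8144 × 400 = 3257600 N = 3257.6 kN.
From C = T: a = T/(0.85 f'_c b) = 3257600/(0.85 × 44.5 × 595) = 144.74 mm.
M_n = T(d − a/2) = 3257.6 kN × (810 − 72.37) mm = 2402.90 kN·m.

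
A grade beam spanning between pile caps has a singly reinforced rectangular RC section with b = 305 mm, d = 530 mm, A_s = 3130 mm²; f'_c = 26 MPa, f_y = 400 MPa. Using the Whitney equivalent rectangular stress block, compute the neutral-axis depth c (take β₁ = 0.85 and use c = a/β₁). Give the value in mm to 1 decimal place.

T = A_s f_y = 3130 × 400 = 1252000 N = 1252 kN.
Setting C = 0.85 f'_c a b equal to T: a = 1252000/(0.85 × 26 × 305) = 185.743 mm.
With β₁ = 0.85, c = a/β₁ = 185.743/0.85 = 218.5 mm.

c ≈ 218.5 mm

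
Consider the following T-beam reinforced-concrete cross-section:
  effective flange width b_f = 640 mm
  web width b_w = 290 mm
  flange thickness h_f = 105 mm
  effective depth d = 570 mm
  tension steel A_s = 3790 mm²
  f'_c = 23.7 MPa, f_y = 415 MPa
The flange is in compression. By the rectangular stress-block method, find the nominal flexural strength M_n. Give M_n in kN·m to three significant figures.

Tension: T = A_s f_y = 3790 × 415 = 1572850 N.
Try a within the flange: a = T/(0.85 f'_c b_f) = 1572850/(0.85 × 23.7 × 640) = 121.99 mm.
a = 121.99 > h_f = 105 mm: the block extends into the web. Split into flange-overhang and web parts.
C_f = 0.85 f'_c (b_f − b_w) h_f = 0.85 × 23.7 × (640 − 290) × 105 = 740329 N.
Remaining web compression depth: a_w = (T − C_f)/(0.85 f'_c b_w) = (1572850 − 740329)/(0.85 × 23.7 × 290) = 142.50 mm.
M_n = C_f(d − h_f/2) + (T − C_f)(d − a_w/2) = 740329 × (570 − 52.5) + 832521 × (570 − 71.25) = 383.12 + 415.22 = 798.34 × 10⁶ N·mm.
M_n = 798.34 kN·m.

M_n ≈ 798 kN·m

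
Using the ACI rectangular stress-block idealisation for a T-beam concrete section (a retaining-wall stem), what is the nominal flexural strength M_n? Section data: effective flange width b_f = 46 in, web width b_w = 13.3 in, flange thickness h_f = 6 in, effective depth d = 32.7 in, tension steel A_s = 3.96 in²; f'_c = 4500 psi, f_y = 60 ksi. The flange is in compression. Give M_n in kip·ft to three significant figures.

Tension: T = A_s f_y = 3.96 × 60 = 237.6 kips.
Try a within the flange: a = T/(0.85 f'_c b_f) = 237.6/(0.85 × 4.5 × 46) = 1.350 in.
Since a = 1.350 ≤ h_f = 6 in, the stress block lies entirely in the flange; analyse as a rectangular beam of width b_f.
M_n = T(d − a/2) = 237.6 × (32.7 − 0.675) = 7609.1 kip·in.
M_n = 7609.1/12 = 634.09 kip·ft.

M_n ≈ 634 kip·ft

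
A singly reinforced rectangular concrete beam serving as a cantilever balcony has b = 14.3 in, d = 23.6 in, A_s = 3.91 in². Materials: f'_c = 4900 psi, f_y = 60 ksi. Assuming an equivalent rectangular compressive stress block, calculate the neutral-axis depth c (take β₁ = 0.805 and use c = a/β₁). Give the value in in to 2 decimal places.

T = A_s f_y = 3.91 × 60 = 234.6 kips.
a = T/(0.85 f'_c b) = 234.6/(0.85 × 4.9 × 14.3) = 3.9389 in.
With β₁ = 0.805, c = a/β₁ = 3.9389/0.805 = 4.89 in.

c ≈ 4.89 in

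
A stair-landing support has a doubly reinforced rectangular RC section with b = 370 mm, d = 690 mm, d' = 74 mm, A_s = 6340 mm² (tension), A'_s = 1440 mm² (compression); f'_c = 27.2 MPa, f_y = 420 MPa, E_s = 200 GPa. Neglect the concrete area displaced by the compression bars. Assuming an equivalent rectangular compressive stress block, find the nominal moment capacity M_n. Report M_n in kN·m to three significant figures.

Assume both tension and compression steel yield.
Net tension couple steel: A_s − A'_s = 4900 mm².
a = (A_s − A'_s) f_y / (0.85 f'_c b) = 2058000/(0.85 × 27.2 × 370) = 240.58 mm.
c = a/β₁ = 240.58/0.85 = 283.04 mm; ε'_s = 0.003(c − d')/c = 0.0022 ≥ f_y/E_s = 0.0021, so compression steel does yield.
M_n = (A_s − A'_s) f_y (d − a/2) + A'_s f_y (d − d') = [2058000 × (690 − 120.29) + 604800 × (690 − 74)] × 10⁻⁶ = 1172.46 + 372.56 = 1545.02 kN·m.

M_n ≈ 1550 kN·m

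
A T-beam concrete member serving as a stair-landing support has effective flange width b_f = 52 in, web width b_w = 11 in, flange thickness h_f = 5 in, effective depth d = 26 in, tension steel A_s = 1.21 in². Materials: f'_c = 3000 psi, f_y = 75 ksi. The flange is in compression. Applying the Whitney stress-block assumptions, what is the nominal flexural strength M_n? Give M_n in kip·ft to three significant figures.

Tension: T = A_s f_y = 1.21 × 75 = 90.75 kips.
Try a within the flange: a = T/(0.85 f'_c b_f) = 90.75/(0.85 × 3 × 52) = 0.684 in.
Since a = 0.684 ≤ h_f = 5 in, the stress block lies entirely in the flange; analyse as a rectangular beam of width b_f.
M_n = T(d − a/2) = 90.75 × (26 − 0.342) = 2328.5 kip·in.
M_n = 2328.5/12 = 194.04 kip·ft.

M_n ≈ 194 kip·ft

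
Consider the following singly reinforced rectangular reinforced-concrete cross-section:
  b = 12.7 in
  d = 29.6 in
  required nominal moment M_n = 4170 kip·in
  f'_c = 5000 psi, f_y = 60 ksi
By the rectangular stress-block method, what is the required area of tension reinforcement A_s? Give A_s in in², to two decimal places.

From M_n = 0.85 f'_c a b (d − a/2):
a = d − √(d² − 2M_n/(0.85 f'_c b)) = 29.6 − √(29.6² − 2 × 4170/(0.85 × 5 × 12.7)) = 2.737 in.
A_s = 0.85 f'_c a b / f_y = 0.85 × 5 × 2.737 × 12.7 / 60 = 2.462 in².

A_s ≈ 2.46 in²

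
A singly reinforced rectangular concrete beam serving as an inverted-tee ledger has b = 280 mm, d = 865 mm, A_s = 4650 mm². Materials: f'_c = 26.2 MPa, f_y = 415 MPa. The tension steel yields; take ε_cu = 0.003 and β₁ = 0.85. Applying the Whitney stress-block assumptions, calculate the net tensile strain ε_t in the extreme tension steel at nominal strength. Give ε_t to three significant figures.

ε_t ≈ 0.00413

a = A_s f_y/(0.85 f'_c b) = 309.47 mm.
β₁ = 0.85, so c = a/β₁ = 309.47/0.85 = 364.08 mm.
From the linear strain diagram with ε_cu = 0.003: ε_t = 0.003 (d − c)/c = 0.003 × (865 − 364.08)/364.08 = 0.00413.
ε_t is between 0.004 and 0.005 — transition zone.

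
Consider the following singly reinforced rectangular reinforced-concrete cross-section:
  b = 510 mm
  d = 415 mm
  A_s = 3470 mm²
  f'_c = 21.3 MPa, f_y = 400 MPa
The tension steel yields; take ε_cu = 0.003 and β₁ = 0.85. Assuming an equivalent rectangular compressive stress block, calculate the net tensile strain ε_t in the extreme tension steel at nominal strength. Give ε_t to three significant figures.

ε_t ≈ 0.00404

a = A_s f_y/(0.85 f'_c b) = 150.32 mm.
β₁ = 0.85, so c = a/β₁ = 150.32/0.85 = 176.85 mm.
From the linear strain diagram with ε_cu = 0.003: ε_t = 0.003 (d − c)/c = 0.003 × (415 − 176.85)/176.85 = 0.00404.
ε_t is between 0.004 and 0.005 — transition zone.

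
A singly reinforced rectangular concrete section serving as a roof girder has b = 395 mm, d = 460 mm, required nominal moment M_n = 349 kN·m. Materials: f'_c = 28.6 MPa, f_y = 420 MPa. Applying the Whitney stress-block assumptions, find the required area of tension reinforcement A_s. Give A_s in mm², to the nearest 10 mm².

A_s ≈ 2000 mm²

With M_n = 0.85 f'_c a b (d − a/2), solve the quadratic for a:
a = d − √(d² − 2M_n/(0.85 f'_c b)) = 460 − √(460² − 2 × 349×10⁶/(0.85 × 28.6 × 395)) = 87.29 mm.
A_s = 0.85 f'_c a b / f_y = 0.85 × 28.6 × 87.29 × 395 / 420 = 1995.7 mm².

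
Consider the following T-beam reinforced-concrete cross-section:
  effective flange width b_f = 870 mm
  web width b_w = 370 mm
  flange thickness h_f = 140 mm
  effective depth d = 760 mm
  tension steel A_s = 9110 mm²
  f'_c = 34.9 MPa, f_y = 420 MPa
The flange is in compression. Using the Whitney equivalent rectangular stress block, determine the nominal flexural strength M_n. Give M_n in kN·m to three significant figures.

Tension: T = A_s f_y = 9110 × 420 = 3826200 N.
Try a within the flange: a = T/(0.85 f'_c b_f) = 3826200/(0.85 × 34.9 × 870) = 148.25 mm.
a = 148.25 > h_f = 140 mm: the block extends into the web. Split into flange-overhang and web parts.
C_f = 0.85 f'_c (b_f − b_w) h_f = 0.85 × 34.9 × (870 − 370) × 140 = 2076550 N.
Remaining web compression depth: a_w = (T − C_f)/(0.85 f'_c b_w) = (3826200 − 2076550)/(0.85 × 34.9 × 370) = 159.41 mm.
M_n = C_f(d − h_f/2) + (T − C_f)(d − a_w/2) = 2076550 × (760 − 70) + 1749650 × (760 − 79.705) = 1432.82 + 1190.28 = 2623.10 × 10⁶ N·mm.
M_n = 2623.10 kN·m.

M_n ≈ 2620 kN·m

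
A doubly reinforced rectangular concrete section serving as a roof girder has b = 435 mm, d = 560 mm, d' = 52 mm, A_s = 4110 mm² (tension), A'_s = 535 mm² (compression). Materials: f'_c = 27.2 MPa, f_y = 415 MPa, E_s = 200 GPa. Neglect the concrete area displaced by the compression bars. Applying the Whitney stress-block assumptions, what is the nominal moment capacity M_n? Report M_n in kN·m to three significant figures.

M_n ≈ 834 kN·m

Assume both tension and compression steel yield.
Net tension couple steel: A_s − A'_s = 3575 mm².
a = (A_s − A'_s) f_y / (0.85 f'_c b) = 1483625/(0.85 × 27.2 × 435) = 147.52 mm.
c = a/β₁ = 147.52/0.85 = 173.55 mm; ε'_s = 0.003(c − d')/c = 0.0021 ≥ f_y/E_s = 0.0021, so compression steel does yield.
M_n = (A_s − A'_s) f_y (d − a/2) + A'_s f_y (d − d') = [1483625 × (560 − 73.76) + 222025 × (560 − 52)] × 10⁻⁶ = 721.40 + 112.79 = 834.19 kN·m.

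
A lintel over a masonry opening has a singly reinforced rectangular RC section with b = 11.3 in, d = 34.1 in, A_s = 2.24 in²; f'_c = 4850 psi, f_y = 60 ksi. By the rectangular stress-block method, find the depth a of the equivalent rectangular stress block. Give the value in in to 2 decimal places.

a ≈ 2.89 in

T = A_s f_y = 2.24 × 60 = 134.4 kips.
a = T/(0.85 f'_c b) = 134.4/(0.85 × 4.85 × 11.3) = 2.89 in.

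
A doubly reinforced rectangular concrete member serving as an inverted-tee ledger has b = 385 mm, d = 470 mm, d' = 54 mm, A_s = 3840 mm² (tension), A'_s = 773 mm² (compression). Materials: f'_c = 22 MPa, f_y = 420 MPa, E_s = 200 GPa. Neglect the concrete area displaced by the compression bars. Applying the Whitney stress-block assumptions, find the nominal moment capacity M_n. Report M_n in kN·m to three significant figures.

M_n ≈ 625 kN·m

Assume both tension and compression steel yield.
Net tension couple steel: A_s − A'_s = 3067 mm².
a = (A_s − A'_s) f_y / (0.85 f'_c b) = 1288140/(0.85 × 22 × 385) = 178.92 mm.
c = a/β₁ = 178.92/0.85 = 210.49 mm; ε'_s = 0.003(c − d')/c = 0.0022 ≥ f_y/E_s = 0.0021, so compression steel does yield.
M_n = (A_s − A'_s) f_y (d − a/2) + A'_s f_y (d − d') = [1288140 × (470 − 89.46) + 324660 × (470 − 54)] × 10⁻⁶ = 490.19 + 135.06 = 625.25 kN·m.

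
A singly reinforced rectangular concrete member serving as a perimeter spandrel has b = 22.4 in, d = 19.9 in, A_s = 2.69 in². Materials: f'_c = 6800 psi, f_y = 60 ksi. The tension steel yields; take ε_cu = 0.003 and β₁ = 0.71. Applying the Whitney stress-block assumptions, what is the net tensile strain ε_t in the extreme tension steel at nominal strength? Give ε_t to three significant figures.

a = A_s f_y/(0.85 f'_c b) = 1.247 in.
β₁ = 0.71, so c = a/β₁ = 1.247/0.71 = 1.756 in.
From the linear strain diagram with ε_cu = 0.003: ε_t = 0.003 (d − c)/c = 0.003 × (19.9 − 1.756)/1.756 = 0.0310.
Since ε_t ≥ 0.005, the section is tension-controlled.

ε_t ≈ 0.0310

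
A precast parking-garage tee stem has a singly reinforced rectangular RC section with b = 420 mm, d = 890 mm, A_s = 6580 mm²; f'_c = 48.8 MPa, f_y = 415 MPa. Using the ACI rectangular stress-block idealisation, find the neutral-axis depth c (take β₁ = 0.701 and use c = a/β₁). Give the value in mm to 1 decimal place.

T = A_s f_y = 6580 × 415 = 2730700 N = 2730.7 kN.
Setting C = 0.85 f'_c a b equal to T: a = 2730700/(0.85 × 48.8 × 420) = 156.742 mm.
With β₁ = 0.701, c = a/β₁ = 156.742/0.701 = 223.6 mm.

c ≈ 223.6 mm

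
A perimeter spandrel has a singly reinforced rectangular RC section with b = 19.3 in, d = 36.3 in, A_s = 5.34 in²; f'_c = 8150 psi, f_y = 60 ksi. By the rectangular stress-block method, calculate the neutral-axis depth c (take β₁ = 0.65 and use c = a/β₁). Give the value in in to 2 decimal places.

c ≈ 3.69 in

T = A_s f_y = 5.34 × 60 = 320.4 kips.
a = T/(0.85 f'_c b) = 320.4/(0.85 × 8.15 × 19.3) = 2.3964 in.
With β₁ = 0.65, c = a/β₁ = 2.3964/0.65 = 3.69 in.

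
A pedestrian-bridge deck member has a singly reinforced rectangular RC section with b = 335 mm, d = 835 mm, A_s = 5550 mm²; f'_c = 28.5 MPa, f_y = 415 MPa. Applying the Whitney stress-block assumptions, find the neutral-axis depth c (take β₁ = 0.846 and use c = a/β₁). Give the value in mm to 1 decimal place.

T = A_s f_y = 5550 × 415 = 2303250 N = 2303.25 kN.
Setting C = 0.85 f'_c a b equal to T: a = 2303250/(0.85 × 28.5 × 335) = 283.813 mm.
With β₁ = 0.846, c = a/β₁ = 283.813/0.846 = 335.5 mm.

c ≈ 335.5 mm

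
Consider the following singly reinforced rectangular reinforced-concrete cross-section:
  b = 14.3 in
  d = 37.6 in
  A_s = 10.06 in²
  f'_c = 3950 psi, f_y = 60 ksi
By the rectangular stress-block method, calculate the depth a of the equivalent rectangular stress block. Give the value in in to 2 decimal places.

T = A_s f_y = 10.06 × 60 = 603.6 kips.
a = T/(0.85 f'_c b) = 603.6/(0.85 × 3.95 × 14.3) = 12.57 in.

a ≈ 12.57 in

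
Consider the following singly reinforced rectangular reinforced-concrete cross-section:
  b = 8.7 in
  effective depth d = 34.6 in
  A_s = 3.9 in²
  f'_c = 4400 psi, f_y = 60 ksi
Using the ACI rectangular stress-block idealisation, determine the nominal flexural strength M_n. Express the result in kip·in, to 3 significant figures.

T = A_s f_y = 3.9 × 60 = 234 kips.
a = T/(0.85 f'_c b) = 234/(0.85 × 4.4 × 8.7) = 7.192 in.
M_n = T(d − a/2) = 234 × (34.6 − 3.596) = 7254.9 kip·in.

M_n ≈ 7250 kip·in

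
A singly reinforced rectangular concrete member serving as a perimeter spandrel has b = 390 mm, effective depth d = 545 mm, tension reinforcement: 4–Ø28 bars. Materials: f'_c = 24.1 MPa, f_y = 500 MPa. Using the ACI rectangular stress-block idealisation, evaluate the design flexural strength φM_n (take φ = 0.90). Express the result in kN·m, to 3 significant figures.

φM_n ≈ 519 kN·m

A_s = 4 × 616 = 2464 mm².
T = A_s f_y = 2464 × 500 = 1232000 N = 1232 kN.
From C = T: a = T/(0.85 f'_c b) = 1232000/(0.85 × 24.1 × 390) = 154.21 mm.
M_n = T(d − a/2) = 1232 kN × (545 − 77.105) mm = 576.45 kN·m.
φM_n = 0.90 × 576.45 = 518.81 kN·m.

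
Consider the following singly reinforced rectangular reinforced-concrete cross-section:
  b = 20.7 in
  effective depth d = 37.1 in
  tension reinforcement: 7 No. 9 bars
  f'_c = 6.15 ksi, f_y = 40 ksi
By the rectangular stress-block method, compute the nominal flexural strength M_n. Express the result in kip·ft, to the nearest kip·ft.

M_n ≈ 835 kip·ft

A_s = 7 × 1 = 7 in².
T = A_s f_y = 7 × 40 = 280 kips.
a = T/(0.85 f'_c b) = 280/(0.85 × 6.15 × 20.7) = 2.588 in.
M_n = T(d − a/2) = 280 × (37.1 − 1.294) = 10025.7 kip·in = 10025.7/12 = 835.48 kip·ft.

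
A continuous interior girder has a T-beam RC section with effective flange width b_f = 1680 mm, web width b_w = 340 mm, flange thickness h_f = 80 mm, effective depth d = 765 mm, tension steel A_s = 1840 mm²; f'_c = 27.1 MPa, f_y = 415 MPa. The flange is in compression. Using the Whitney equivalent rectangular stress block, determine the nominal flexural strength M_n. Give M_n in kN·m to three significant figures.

Tension: T = A_s f_y = 1840 × 415 = 763600 N.
Try a within the flange: a = T/(0.85 f'_c b_f) = 763600/(0.85 × 27.1 × 1680) = 19.73 mm.
Since a = 19.73 ≤ h_f = 80 mm, the stress block lies entirely in the flange; analyse as a rectangular beam of width b_f.
M_n = T(d − a/2) = 763600 × (765 − 9.865) = 576.62 × 10⁶ N·mm.
M_n = 576.62 kN·m.

M_n ≈ 577 kN·m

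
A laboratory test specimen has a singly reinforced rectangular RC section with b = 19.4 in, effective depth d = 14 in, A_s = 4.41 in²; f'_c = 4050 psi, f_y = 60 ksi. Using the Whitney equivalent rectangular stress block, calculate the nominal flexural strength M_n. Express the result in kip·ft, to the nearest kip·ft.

M_n ≈ 265 kip·ft

T = A_s f_y = 4.41 × 60 = 264.6 kips.
a = T/(0.85 f'_c b) = 264.6/(0.85 × 4.05 × 19.4) = 3.962 in.
M_n = T(d − a/2) = 264.6 × (14 − 1.981) = 3180.2 kip·in = 3180.2/12 = 265.02 kip·ft.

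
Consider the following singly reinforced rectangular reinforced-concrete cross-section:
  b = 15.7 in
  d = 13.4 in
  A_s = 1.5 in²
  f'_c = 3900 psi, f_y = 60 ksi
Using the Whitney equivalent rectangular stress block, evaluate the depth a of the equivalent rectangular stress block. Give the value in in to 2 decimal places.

a ≈ 1.73 in

T = A_s f_y = 1.5 × 60 = 90 kips.
a = T/(0.85 f'_c b) = 90/(0.85 × 3.9 × 15.7) = 1.73 in.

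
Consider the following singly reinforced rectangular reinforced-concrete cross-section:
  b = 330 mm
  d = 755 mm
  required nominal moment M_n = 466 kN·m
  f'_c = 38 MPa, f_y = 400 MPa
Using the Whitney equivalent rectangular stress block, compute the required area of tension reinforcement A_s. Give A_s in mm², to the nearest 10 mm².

With M_n = 0.85 f'_c a b (d − a/2), solve the quadratic for a:
a = d − √(d² − 2M_n/(0.85 f'_c b)) = 755 − √(755² − 2 × 466×10⁶/(0.85 × 38 × 330)) = 60.32 mm.
A_s = 0.85 f'_c a b / f_y = 0.85 × 38 × 60.32 × 330 / 400 = 1607.4 mm².

A_s ≈ 1610 mm²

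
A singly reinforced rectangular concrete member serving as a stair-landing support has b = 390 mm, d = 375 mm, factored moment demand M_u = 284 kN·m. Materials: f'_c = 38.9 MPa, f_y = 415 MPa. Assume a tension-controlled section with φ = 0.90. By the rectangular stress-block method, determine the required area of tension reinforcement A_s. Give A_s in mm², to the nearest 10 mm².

M_n = M_u/φ = 284/0.90 = 315.556 kN·m.
With M_n = 0.85 f'_c a b (d − a/2), solve the quadratic for a:
a = d − √(d² − 2M_n/(0.85 f'_c b)) = 375 − √(375² − 2 × 315.556×10⁶/(0.85 × 38.9 × 390)) = 72.21 mm.
A_s = 0.85 f'_c a b / f_y = 0.85 × 38.9 × 72.21 × 390 / 415 = 2243.8 mm².

A_s ≈ 2240 mm²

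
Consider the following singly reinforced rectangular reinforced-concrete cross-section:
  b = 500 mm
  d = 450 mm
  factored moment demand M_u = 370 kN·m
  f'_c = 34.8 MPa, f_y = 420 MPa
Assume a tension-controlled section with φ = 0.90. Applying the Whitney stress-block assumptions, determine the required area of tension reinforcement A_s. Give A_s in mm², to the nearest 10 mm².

M_n = M_u/φ = 370/0.90 = 411.111 kN·m.
With M_n = 0.85 f'_c a b (d − a/2), solve the quadratic for a:
a = d − √(d² − 2M_n/(0.85 f'_c b)) = 450 − √(450² − 2 × 411.111×10⁶/(0.85 × 34.8 × 500)) = 66.72 mm.
A_s = 0.85 f'_c a b / f_y = 0.85 × 34.8 × 66.72 × 500 / 420 = 2349.5 mm².

A_s ≈ 2350 mm²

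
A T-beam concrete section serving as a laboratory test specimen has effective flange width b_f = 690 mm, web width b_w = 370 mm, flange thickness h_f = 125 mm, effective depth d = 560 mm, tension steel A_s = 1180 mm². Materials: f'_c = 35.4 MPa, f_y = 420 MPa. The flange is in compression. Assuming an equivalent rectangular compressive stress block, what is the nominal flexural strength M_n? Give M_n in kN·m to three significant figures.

Tension: T = A_s f_y = 1180 × 420 = 495600 N.
Try a within the flange: a = T/(0.85 f'_c b_f) = 495600/(0.85 × 35.4 × 690) = 23.87 mm.
Since a = 23.87 ≤ h_f = 125 mm, the stress block lies entirely in the flange; analyse as a rectangular beam of width b_f.
M_n = T(d − a/2) = 495600 × (560 − 11.935) = 271.62 × 10⁶ N·mm.
M_n = 271.62 kN·m.

M_n ≈ 272 kN·m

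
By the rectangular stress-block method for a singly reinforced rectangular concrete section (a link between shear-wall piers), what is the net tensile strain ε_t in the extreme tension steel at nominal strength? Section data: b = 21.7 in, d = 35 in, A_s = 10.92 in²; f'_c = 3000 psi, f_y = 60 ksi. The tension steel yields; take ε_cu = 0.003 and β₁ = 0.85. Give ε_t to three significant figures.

ε_t ≈ 0.00454

a = A_s f_y/(0.85 f'_c b) = 11.841 in.
β₁ = 0.85, so c = a/β₁ = 11.841/0.85 = 13.931 in.
From the linear strain diagram with ε_cu = 0.003: ε_t = 0.003 (d − c)/c = 0.003 × (35 − 13.931)/13.931 = 0.00454.
ε_t is between 0.004 and 0.005 — transition zone.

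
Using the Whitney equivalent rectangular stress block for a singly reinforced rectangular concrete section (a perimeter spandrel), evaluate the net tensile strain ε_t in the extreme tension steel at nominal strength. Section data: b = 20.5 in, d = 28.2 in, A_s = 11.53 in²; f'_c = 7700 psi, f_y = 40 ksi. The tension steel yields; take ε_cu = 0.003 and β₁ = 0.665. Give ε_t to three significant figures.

ε_t ≈ 0.0134

a = A_s f_y/(0.85 f'_c b) = 3.437 in.
β₁ = 0.665, so c = a/β₁ = 3.437/0.665 = 5.168 in.
From the linear strain diagram with ε_cu = 0.003: ε_t = 0.003 (d − c)/c = 0.003 × (28.2 − 5.168)/5.168 = 0.0134.
Since ε_t ≥ 0.005, the section is tension-controlled.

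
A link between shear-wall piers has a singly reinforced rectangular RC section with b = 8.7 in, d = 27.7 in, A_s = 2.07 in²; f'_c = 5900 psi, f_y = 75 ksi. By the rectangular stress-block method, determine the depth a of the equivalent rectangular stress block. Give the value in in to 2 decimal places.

T = A_s f_y = 2.07 × 75 = 155.25 kips.
a = T/(0.85 f'_c b) = 155.25/(0.85 × 5.9 × 8.7) = 3.56 in.

a ≈ 3.56 in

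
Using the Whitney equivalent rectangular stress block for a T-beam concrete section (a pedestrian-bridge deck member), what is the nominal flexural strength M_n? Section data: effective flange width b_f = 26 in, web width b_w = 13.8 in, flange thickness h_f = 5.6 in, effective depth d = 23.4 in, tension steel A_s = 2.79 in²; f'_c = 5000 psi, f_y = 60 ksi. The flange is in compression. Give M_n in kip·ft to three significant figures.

M_n ≈ 316 kip·ft

Tension: T = A_s f_y = 2.79 × 60 = 167.4 kips.
Try a within the flange: a = T/(0.85 f'_c b_f) = 167.4/(0.85 × 5 × 26) = 1.515 in.
Since a = 1.515 ≤ h_f = 5.6 in, the stress block lies entirely in the flange; analyse as a rectangular beam of width b_f.
M_n = T(d − a/2) = 167.4 × (23.4 − 0.7575) = 3790.4 kip·in.
M_n = 3790.4/12 = 315.87 kip·ft.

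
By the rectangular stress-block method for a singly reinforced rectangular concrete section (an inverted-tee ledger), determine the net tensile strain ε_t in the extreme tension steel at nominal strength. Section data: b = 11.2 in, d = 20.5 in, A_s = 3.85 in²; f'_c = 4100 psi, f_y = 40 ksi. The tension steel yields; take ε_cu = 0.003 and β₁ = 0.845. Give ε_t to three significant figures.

ε_t ≈ 0.0102

a = A_s f_y/(0.85 f'_c b) = 3.945 in.
β₁ = 0.845, so c = a/β₁ = 3.945/0.845 = 4.669 in.
From the linear strain diagram with ε_cu = 0.003: ε_t = 0.003 (d − c)/c = 0.003 × (20.5 − 4.669)/4.669 = 0.0102.
Since ε_t ≥ 0.005, the section is tension-controlled.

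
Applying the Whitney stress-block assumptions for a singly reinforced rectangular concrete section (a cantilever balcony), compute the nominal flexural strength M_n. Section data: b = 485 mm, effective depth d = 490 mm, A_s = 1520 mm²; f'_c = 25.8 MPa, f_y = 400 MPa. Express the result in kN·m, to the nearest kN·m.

T = A_s f_y = 1520 × 400 = 608000 N = 608 kN.
From C = T: a = T/(0.85 f'_c b) = 608000/(0.85 × 25.8 × 485) = 57.16 mm.
M_n = T(d − a/2) = 608 kN × (490 − 28.58) mm = 280.54 kN·m.

M_n ≈ 281 kN·m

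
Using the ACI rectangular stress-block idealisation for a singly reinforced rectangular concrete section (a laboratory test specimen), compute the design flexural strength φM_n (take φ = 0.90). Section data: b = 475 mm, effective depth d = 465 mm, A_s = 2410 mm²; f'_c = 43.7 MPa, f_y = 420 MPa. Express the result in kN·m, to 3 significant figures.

φM_n ≈ 397 kN·m

T = A_s f_y = 2410 × 420 = 1012200 N = 1012.2 kN.
From C = T: a = T/(0.85 f'_c b) = 1012200/(0.85 × 43.7 × 475) = 57.37 mm.
M_n = T(d − a/2) = 1012.2 kN × (465 − 28.685) mm = 441.64 kN·m.
φM_n = 0.90 × 441.64 = 397.48 kN·m.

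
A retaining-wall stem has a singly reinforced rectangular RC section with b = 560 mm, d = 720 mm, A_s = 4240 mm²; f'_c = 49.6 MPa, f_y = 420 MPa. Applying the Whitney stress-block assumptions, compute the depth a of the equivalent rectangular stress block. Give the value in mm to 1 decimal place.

a ≈ 75.4 mm

T = A_s f_y = 4240 × 420 = 1780800 N = 1780.8 kN.
Setting C = 0.85 f'_c a b equal to T: a = 1780800/(0.85 × 49.6 × 560) = 75.4 mm.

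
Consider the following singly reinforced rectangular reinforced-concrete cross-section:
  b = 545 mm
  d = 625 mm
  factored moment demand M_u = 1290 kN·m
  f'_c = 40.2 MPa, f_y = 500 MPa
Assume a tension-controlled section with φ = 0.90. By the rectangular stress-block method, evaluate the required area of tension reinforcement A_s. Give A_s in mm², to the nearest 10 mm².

M_n = M_u/φ = 1290/0.90 = 1433.33 kN·m.
With M_n = 0.85 f'_c a b (d − a/2), solve the quadratic for a:
a = d − √(d² − 2M_n/(0.85 f'_c b)) = 625 − √(625² − 2 × 1433.33×10⁶/(0.85 × 40.2 × 545)) = 138.49 mm.
A_s = 0.85 f'_c a b / f_y = 0.85 × 40.2 × 138.49 × 545 / 500 = 5158.1 mm².

A_s ≈ 5160 mm²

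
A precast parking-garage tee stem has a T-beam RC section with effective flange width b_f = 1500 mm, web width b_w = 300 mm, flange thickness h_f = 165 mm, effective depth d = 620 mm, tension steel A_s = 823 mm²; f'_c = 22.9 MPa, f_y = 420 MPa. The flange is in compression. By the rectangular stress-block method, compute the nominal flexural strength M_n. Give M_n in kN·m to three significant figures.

Tension: T = A_s f_y = 823 × 420 = 345660 N.
Try a within the flange: a = T/(0.85 f'_c b_f) = 345660/(0.85 × 22.9 × 1500) = 11.84 mm.
Since a = 11.84 ≤ h_f = 165 mm, the stress block lies entirely in the flange; analyse as a rectangular beam of width b_f.
M_n = T(d − a/2) = 345660 × (620 − 5.92) = 212.26 × 10⁶ N·mm.
M_n = 212.26 kN·m.

M_n ≈ 212 kN·m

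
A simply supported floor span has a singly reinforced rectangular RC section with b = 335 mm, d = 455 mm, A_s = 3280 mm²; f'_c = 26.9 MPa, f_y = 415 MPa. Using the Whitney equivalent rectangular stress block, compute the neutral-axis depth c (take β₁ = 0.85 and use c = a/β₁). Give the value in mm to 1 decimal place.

c ≈ 209.1 mm

T = A_s f_y = 3280 × 415 = 1361200 N = 1361.2 kN.
Setting C = 0.85 f'_c a b equal to T: a = 1361200/(0.85 × 26.9 × 335) = 177.708 mm.
With β₁ = 0.85, c = a/β₁ = 177.708/0.85 = 209.1 mm.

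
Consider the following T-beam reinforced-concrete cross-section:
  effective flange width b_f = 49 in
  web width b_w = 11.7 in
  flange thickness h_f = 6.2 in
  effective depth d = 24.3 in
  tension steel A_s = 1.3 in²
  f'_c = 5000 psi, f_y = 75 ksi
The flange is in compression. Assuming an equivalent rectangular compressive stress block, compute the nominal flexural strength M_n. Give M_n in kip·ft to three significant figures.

Tension: T = A_s f_y = 1.3 × 75 = 97.5 kips.
Try a within the flange: a = T/(0.85 f'_c b_f) = 97.5/(0.85 × 5 × 49) = 0.468 in.
Since a = 0.468 ≤ h_f = 6.2 in, the stress block lies entirely in the flange; analyse as a rectangular beam of width b_f.
M_n = T(d − a/2) = 97.5 × (24.3 − 0.234) = 2346.4 kip·in.
M_n = 2346.4/12 = 195.53 kip·ft.

M_n ≈ 196 kip·ft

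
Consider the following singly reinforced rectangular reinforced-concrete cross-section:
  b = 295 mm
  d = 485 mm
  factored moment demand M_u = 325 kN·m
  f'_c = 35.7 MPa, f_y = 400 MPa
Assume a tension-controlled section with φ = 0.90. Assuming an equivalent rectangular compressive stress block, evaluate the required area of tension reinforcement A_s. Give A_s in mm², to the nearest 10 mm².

M_n = M_u/φ = 325/0.90 = 361.111 kN·m.
With M_n = 0.85 f'_c a b (d − a/2), solve the quadratic for a:
a = d − √(d² − 2M_n/(0.85 f'_c b)) = 485 − √(485² − 2 × 361.111×10⁶/(0.85 × 35.7 × 295)) = 91.88 mm.
A_s = 0.85 f'_c a b / f_y = 0.85 × 35.7 × 91.88 × 295 / 400 = 2056.2 mm².

A_s ≈ 2060 mm²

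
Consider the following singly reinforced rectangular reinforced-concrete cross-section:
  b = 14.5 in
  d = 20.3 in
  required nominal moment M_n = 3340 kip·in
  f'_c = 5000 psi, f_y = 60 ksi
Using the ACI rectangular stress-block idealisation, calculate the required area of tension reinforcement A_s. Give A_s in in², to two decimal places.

A_s ≈ 2.95 in²

From M_n = 0.85 f'_c a b (d − a/2):
a = d − √(d² − 2M_n/(0.85 f'_c b)) = 20.3 − √(20.3² − 2 × 3340/(0.85 × 5 × 14.5)) = 2.873 in.
A_s = 0.85 f'_c a b / f_y = 0.85 × 5 × 2.873 × 14.5 / 60 = 2.951 in².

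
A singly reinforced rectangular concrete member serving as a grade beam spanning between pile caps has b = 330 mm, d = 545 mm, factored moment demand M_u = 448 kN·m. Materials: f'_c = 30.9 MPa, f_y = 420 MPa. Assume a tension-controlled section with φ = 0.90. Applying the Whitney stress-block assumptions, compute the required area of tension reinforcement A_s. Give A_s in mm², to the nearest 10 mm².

M_n = M_u/φ = 448/0.90 = 497.778 kN·m.
With M_n = 0.85 f'_c a b (d − a/2), solve the quadratic for a:
a = d − √(d² − 2M_n/(0.85 f'_c b)) = 545 − √(545² − 2 × 497.778×10⁶/(0.85 × 30.9 × 330)) = 118.19 mm.
A_s = 0.85 f'_c a b / f_y = 0.85 × 30.9 × 118.19 × 330 / 420 = 2439.1 mm².

A_s ≈ 2440 mm²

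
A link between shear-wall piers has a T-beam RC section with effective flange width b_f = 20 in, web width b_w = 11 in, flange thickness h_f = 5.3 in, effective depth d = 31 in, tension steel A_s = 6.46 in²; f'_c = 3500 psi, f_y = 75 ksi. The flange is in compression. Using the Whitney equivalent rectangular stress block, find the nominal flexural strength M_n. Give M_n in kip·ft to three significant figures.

Tension: T = A_s f_y = 6.46 × 75 = 484.5 kips.
Try a within the flange: a = T/(0.85 f'_c b_f) = 484.5/(0.85 × 3.5 × 20) = 8.143 in.
a = 8.143 > h_f = 5.3 in: the block extends into the web. Split into flange-overhang and web parts.
C_f = 0.85 f'_c (b_f − b_w) h_f = 0.85 × 3.5 × (20 − 11) × 5.3 = 141.9 kips.
Remaining web compression depth: a_w = (T − C_f)/(0.85 f'_c b_w) = (484.5 − 141.9)/(0.85 × 3.5 × 11) = 10.469 in.
M_n = C_f(d − h_f/2) + (T − C_f)(d − a_w/2) = 141.9 × (31 − 2.65) + 342.6 × (31 − 5.2345) = 4022.9 + 8827.3 = 12850.2 kip·in.
M_n = 12850.2/12 = 1070.85 kip·ft.

M_n ≈ 1070 kip·ft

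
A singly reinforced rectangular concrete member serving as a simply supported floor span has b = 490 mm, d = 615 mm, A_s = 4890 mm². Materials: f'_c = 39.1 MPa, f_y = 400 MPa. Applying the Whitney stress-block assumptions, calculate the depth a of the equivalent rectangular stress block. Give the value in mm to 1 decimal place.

a ≈ 120.1 mm

T = A_s f_y = 4890 × 400 = 1956000 N = 1956 kN.
Setting C = 0.85 f'_c a b equal to T: a = 1956000/(0.85 × 39.1 × 490) = 120.1 mm.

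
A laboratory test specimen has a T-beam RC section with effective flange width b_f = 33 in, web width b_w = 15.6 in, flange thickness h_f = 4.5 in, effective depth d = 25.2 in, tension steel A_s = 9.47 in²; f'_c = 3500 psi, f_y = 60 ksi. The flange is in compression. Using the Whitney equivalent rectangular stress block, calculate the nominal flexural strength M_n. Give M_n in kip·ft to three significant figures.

Tension: T = A_s f_y = 9.47 × 60 = 568.2 kips.
Try a within the flange: a = T/(0.85 f'_c b_f) = 568.2/(0.85 × 3.5 × 33) = 5.788 in.
a = 5.788 > h_f = 4.5 in: the block extends into the web. Split into flange-overhang and web parts.
C_f = 0.85 f'_c (b_f − b_w) h_f = 0.85 × 3.5 × (33 − 15.6) × 4.5 = 232.9 kips.
Remaining web compression depth: a_w = (T − C_f)/(0.85 f'_c b_w) = (568.2 − 232.9)/(0.85 × 3.5 × 15.6) = 7.225 in.
M_n = C_f(d − h_f/2) + (T − C_f)(d − a_w/2) = 232.9 × (25.2 − 2.25) + 335.3 × (25.2 − 3.6125) = 5345.1 + 7238.3 = 12583.4 kip·in.
M_n = 12583.4/12 = 1048.62 kip·ft.

M_n ≈ 1050 kip·ft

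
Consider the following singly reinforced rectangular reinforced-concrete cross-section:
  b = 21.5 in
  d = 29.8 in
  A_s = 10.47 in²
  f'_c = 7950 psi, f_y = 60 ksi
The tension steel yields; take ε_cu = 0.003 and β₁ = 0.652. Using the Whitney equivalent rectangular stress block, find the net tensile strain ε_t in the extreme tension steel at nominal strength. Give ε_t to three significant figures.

a = A_s f_y/(0.85 f'_c b) = 4.324 in.
β₁ = 0.652, so c = a/β₁ = 4.324/0.652 = 6.632 in.
From the linear strain diagram with ε_cu = 0.003: ε_t = 0.003 (d − c)/c = 0.003 × (29.8 − 6.632)/6.632 = 0.0105.
Since ε_t ≥ 0.005, the section is tension-controlled.

ε_t ≈ 0.0105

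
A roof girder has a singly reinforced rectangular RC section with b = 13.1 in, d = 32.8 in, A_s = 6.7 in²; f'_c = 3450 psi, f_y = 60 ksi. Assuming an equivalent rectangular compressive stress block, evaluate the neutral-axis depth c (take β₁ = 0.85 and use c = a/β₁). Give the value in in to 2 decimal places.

c ≈ 12.31 in

T = A_s f_y = 6.7 × 60 = 402 kips.
a = T/(0.85 f'_c b) = 402/(0.85 × 3.45 × 13.1) = 10.4645 in.
With β₁ = 0.85, c = a/β₁ = 10.4645/0.85 = 12.31 in.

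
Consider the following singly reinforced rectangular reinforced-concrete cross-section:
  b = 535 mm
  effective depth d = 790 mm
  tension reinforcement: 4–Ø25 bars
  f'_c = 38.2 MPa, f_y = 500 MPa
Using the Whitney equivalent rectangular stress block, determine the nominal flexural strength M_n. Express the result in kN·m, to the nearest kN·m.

M_n ≈ 748 kN·m

A_s = 4 × 491 = 1964 mm².
T = A_s f_y = 1964 × 500 = 982000 N = 982 kN.
From C = T: a = T/(0.85 f'_c b) = 982000/(0.85 × 38.2 × 535) = 56.53 mm.
M_n = T(d − a/2) = 982 kN × (790 − 28.265) mm = 748.02 kN·m.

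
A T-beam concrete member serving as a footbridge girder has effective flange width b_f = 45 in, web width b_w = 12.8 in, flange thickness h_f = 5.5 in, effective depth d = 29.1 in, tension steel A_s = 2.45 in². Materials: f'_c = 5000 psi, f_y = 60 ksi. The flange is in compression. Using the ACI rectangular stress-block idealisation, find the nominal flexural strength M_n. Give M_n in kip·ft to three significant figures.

M_n ≈ 352 kip·ft

Tension: T = A_s f_y = 2.45 × 60 = 147 kips.
Try a within the flange: a = T/(0.85 f'_c b_f) = 147/(0.85 × 5 × 45) = 0.769 in.
Since a = 0.769 ≤ h_f = 5.5 in, the stress block lies entirely in the flange; analyse as a rectangular beam of width b_f.
M_n = T(d − a/2) = 147 × (29.1 − 0.3845) = 4221.2 kip·in.
M_n = 4221.2/12 = 351.77 kip·ft.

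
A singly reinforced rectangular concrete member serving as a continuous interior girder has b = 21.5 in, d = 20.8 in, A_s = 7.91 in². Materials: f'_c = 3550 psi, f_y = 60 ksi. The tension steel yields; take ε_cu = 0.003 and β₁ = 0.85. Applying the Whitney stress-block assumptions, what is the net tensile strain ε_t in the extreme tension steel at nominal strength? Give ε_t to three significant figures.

ε_t ≈ 0.00425

a = A_s f_y/(0.85 f'_c b) = 7.315 in.
β₁ = 0.85, so c = a/β₁ = 7.315/0.85 = 8.606 in.
From the linear strain diagram with ε_cu = 0.003: ε_t = 0.003 (d − c)/c = 0.003 × (20.8 − 8.606)/8.606 = 0.00425.
ε_t is between 0.004 and 0.005 — transition zone.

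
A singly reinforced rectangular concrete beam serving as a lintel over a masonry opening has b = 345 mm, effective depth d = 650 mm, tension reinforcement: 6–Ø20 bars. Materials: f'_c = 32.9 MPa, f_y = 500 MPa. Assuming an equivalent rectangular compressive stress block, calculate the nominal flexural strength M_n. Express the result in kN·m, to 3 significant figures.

M_n ≈ 566 kN·m

A_s = 6 × 314 = 1884 mm².
T = A_s f_y = 1884 × 500 = 942000 N = 942 kN.
From C = T: a = T/(0.85 f'_c b) = 942000/(0.85 × 32.9 × 345) = 97.64 mm.
M_n = T(d − a/2) = 942 kN × (650 − 48.82) mm = 566.31 kN·m.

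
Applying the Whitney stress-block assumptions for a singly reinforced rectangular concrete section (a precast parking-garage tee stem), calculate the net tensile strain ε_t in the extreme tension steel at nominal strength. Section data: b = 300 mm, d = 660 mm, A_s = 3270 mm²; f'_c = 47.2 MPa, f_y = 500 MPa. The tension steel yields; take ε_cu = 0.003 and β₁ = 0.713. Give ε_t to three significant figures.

a = A_s f_y/(0.85 f'_c b) = 135.84 mm.
β₁ = 0.713, so c = a/β₁ = 135.84/0.713 = 190.52 mm.
From the linear strain diagram with ε_cu = 0.003: ε_t = 0.003 (d − c)/c = 0.003 × (660 − 190.52)/190.52 = 0.00739.
Since ε_t ≥ 0.005, the section is tension-controlled.

ε_t ≈ 0.00739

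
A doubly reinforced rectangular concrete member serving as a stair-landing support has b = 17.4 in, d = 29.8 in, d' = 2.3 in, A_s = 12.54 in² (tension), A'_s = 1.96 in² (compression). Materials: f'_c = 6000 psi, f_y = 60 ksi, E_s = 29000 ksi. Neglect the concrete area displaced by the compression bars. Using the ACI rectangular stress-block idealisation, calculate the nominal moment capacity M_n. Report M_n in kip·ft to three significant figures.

M_n ≈ 1660 kip·ft

Assume both steels yield.
a = (A_s − A'_s) f_y/(0.85 f'_c b) = (12.54 − 1.96) × 60/(0.85 × 6 × 17.4) = 7.153 in.
c = a/β₁ = 7.153/0.75 = 9.537 in; ε'_s = 0.003(c − d')/c = 0.0023 ≥ ε_y = 0.0021, so the compression steel yields.
M_n = (A_s − A'_s) f_y (d − a/2) + A'_s f_y (d − d') = 634.8 × (29.8 − 3.5765) + 117.6 × (29.8 − 2.3) = 16646.7 + 3234.0 = 19880.7 kip·in = 19880.7/12 = 1656.73 kip·ft.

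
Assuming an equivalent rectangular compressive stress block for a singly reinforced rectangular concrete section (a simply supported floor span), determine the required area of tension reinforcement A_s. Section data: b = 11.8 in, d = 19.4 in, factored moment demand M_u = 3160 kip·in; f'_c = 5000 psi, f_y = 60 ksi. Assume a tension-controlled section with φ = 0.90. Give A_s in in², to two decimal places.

A_s ≈ 3.37 in²

M_n = M_u/φ = 3160/0.90 = 3511.11 kip·in.
From M_n = 0.85 f'_c a b (d − a/2):
a = d − √(d² − 2M_n/(0.85 f'_c b)) = 19.4 − √(19.4² − 2 × 3511.11/(0.85 × 5 × 11.8)) = 4.027 in.
A_s = 0.85 f'_c a b / f_y = 0.85 × 5 × 4.027 × 11.8 / 60 = 3.366 in².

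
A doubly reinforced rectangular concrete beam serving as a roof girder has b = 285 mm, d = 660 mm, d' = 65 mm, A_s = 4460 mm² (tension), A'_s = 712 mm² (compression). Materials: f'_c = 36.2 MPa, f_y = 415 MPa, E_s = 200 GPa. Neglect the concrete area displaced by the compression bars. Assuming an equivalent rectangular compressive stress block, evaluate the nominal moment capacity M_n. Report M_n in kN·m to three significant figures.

M_n ≈ 1060 kN·m

Assume both tension and compression steel yield.
Net tension couple steel: A_s − A'_s = 3748 mm².
a = (A_s − A'_s) f_y / (0.85 f'_c b) = 1555420/(0.85 × 36.2 × 285) = 177.37 mm.
c = a/β₁ = 177.37/0.791 = 224.24 mm; ε'_s = 0.003(c − d')/c = 0.0021 ≥ f_y/E_s = 0.0021, so compression steel does yield.
M_n = (A_s − A'_s) f_y (d − a/2) + A'_s f_y (d − d') = [1555420 × (660 − 88.685) + 295480 × (660 − 65)] × 10⁻⁶ = 888.63 + 175.81 = 1064.44 kN·m.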